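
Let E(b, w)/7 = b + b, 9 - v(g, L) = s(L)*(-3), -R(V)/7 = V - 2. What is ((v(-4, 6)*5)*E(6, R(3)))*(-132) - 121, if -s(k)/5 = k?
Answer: 4490519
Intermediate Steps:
s(k) = -5*k
R(V) = 14 - 7*V (R(V) = -7*(V - 2) = -7*(-2 + V) = 14 - 7*V)
v(g, L) = 9 - 15*L (v(g, L) = 9 - (-5*L)*(-3) = 9 - 15*L)
E(b, w) = 14*b (E(b, w) = 7*(b + b) = 7*(2*b) = 14*b)
((v(-4, 6)*5)*E(6, R(3)))*(-132) - 121 = (((9 - 15*6)*5)*(14*6))*(-132) - 121 = (((9 - 90)*5)*84)*(-132) - 121 = (-81*5*84)*(-132) - 121 = -405*84*(-132) - 121 = -34020*(-132) - 121 = 4490640 - 121 = 4490519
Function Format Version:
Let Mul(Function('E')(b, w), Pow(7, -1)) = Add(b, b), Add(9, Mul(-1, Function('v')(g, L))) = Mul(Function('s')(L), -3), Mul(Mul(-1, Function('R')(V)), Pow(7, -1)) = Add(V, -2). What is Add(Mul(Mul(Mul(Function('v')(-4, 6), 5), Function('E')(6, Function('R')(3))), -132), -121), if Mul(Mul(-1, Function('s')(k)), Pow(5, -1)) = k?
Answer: 4490519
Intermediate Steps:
Function('s')(k) = Mul(-5, k)
Function('R')(V) = Add(14, Mul(-7, V)) (Function('R')(V) = Mul(-7, Add(V, -2)) = Mul(-7, Add(-2, V)) = Add(14, Mul(-7, V)))
Function('v')(g, L) = Add(9, Mul(-15, L)) (Function('v')(g, L) = Add(9, Mul(-1, Mul(Mul(-5, L), -3))) = Add(9, Mul(-1, Mul(15, L))) = Add(9, Mul(-15, L)))
Function('E')(b, w) = Mul(14, b) (Function('E')(b, w) = Mul(7, Add(b, b)) = Mul(7, Mul(2, b)) = Mul(14, b))
Add(Mul(Mul(Mul(Function('v')(-4, 6), 5), Function('E')(6, Function('R')(3))), -132), -121) = Add(Mul(Mul(Mul(Add(9, Mul(-15, 6)), 5), Mul(14, 6)), -132), -121) = Add(Mul(Mul(Mul(Add(9, -90), 5), 84), -132), -121) = Add(Mul(Mul(Mul(-81, 5), 84), -132), -121) = Add(Mul(Mul(-405, 84), -132), -121) = Add(Mul(-34020, -132), -121) = Add(4490640, -121) = 4490519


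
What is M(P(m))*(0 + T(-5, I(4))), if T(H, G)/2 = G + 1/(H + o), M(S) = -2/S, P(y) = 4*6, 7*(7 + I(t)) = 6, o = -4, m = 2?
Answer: 197/189 ≈ 1.0423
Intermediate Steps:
I(t) = -43/7 (I(t) = -7 + (⅐)*6 = -7 + 6/7 = -43/7)
P(y) = 24
T(H, G) = 2*G + 2/(-4 + H) (T(H, G) = 2*(G + 1/(H - 4)) = 2*(G + 1/(-4 + H)) = 2*G + 2/(-4 + H))
M(P(m))*(0 + T(-5, I(4))) = (-2/24)*(0 + 2*(1 - 4*(-43/7) - 43/7*(-5))/(-4 - 5)) = (-2*1/24)*(0 + 2*(1 + 172/7 + 215/7)/(-9)) = -(0 + 2*(-⅑)*(394/7))/12 = -(0 - 788/63)/12 = -1/12*(-788/63) = 197/189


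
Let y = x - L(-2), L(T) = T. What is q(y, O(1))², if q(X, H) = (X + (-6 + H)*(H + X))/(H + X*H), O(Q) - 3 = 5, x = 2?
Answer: 49/100 ≈ 0.49000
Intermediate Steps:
O(Q) = 8 (O(Q) = 3 + 5 = 8)
y = 4 (y = 2 - 1*(-2) = 2 + 2 = 4)
q(X, H) = (X + (-6 + H)*(H + X))/(H + H*X)
q(y, O(1))² = ((8² - 6*8 - 5*4 + 8*4)/(8*(1 + 4)))² = ((⅛)*(64 - 48 - 20 + 32)/5)² = ((⅛)*(⅕)*28)² = (7/10)² = 49/100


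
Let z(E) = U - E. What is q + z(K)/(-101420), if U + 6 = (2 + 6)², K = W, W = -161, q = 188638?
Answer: 19131665741/101420 ≈ 1.8864e+5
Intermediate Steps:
K = -161
U = 58 (U = -6 + (2 + 6)² = -6 + 8² = -6 + 64 = 58)
z(E) = 58 - E
q + z(K)/(-101420) = 188638 + (58 - 1*(-161))/(-101420) = 188638 + (58 + 161)*(-1/101420) = 188638 + 219*(-1/101420) = 188638 - 219/101420 = 19131665741/101420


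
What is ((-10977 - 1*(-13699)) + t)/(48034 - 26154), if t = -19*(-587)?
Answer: 2775/4376 ≈ 0.63414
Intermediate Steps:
t = 11153
((-10977 - 1*(-13699)) + t)/(48034 - 26154) = ((-10977 - 1*(-13699)) + 11153)/(48034 - 26154) = ((-10977 + 13699) + 11153)/21880 = (2722 + 11153)*(1/21880) = 13875*(1/21880) = 2775/4376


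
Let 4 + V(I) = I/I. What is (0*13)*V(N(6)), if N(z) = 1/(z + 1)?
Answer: 0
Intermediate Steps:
N(z) = 1/(1 + z)
V(I) = -3 (V(I) = -4 + I/I = -4 + 1 = -3)
(0*13)*V(N(6)) = (0*13)*(-3) = 0*(-3) = 0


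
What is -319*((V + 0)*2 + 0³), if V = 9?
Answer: -5742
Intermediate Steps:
-319*((V + 0)*2 + 0³) = -319*((9 + 0)*2 + 0³) = -319*(9*2 + 0) = -319*(18 + 0) = -319*18 = -5742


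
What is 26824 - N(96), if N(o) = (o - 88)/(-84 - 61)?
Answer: 3889488/145 ≈ 26824.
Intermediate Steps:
N(o) = 88/145 - o/145 (N(o) = (-88 + o)/(-145) = (-88 + o)*(-1/145) = 88/145 - o/145)
26824 - N(96) = 26824 - (88/145 - 1/145*96) = 26824 - (88/145 - 96/145) = 26824 - 1*(-8/145) = 26824 + 8/145 = 3889488/145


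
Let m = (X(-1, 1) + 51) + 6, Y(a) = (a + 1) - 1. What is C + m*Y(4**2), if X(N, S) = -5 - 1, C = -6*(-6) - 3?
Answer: 849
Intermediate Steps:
C = 33 (C = 36 - 3 = 33)
Y(a) = a (Y(a) = (1 + a) - 1 = a)
X(N, S) = -6
m = 51 (m = (-6 + 51) + 6 = 45 + 6 = 51)
C + m*Y(4**2) = 33 + 51*4**2 = 33 + 51*16 = 33 + 816 = 849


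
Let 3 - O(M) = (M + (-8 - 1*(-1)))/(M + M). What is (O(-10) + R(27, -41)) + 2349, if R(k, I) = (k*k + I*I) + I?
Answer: 94403/20 ≈ 4720.1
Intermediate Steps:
R(k, I) = I + I**2 + k**2 (R(k, I) = (k**2 + I**2) + I = (I**2 + k**2) + I = I + I**2 + k**2)
O(M) = 3 - (-7 + M)/(2*M) (O(M) = 3 - (M + (-8 - 1*(-1)))/(M + M) = 3 - (M + (-8 + 1))/(2*M) = 3 - (M - 7)*1/(2*M) = 3 - (-7 + M)*1/(2*M) = 3 - (-7 + M)/(2*M))
(O(-10) + R(27, -41)) + 2349 = ((1/2)*(7 + 5*(-10))/(-10) + (-41 + (-41)**2 + 27**2)) + 2349 = ((1/2)*(-1/10)*(7 - 50) + (-41 + 1681 + 729)) + 2349 = ((1/2)*(-1/10)*(-43) + 2369) + 2349 = (43/20 + 2369) + 2349 = 47423/20 + 2349 = 94403/20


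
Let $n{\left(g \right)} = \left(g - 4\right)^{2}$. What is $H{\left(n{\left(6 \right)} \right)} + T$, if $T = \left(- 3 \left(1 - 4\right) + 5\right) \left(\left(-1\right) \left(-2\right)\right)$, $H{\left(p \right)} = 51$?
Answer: $79$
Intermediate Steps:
$n{\left(g \right)} = \left(-4 + g\right)^{2}$
$T = 28$ ($T = \left(\left(-3\right) \left(-3\right) + 5\right) 2 = \left(9 + 5\right) 2 = 14 \cdot 2 = 28$)
$H{\left(n{\left(6 \right)} \right)} + T = 51 + 28 = 79$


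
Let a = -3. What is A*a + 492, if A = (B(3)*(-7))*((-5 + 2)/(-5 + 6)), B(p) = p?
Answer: 303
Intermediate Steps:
A = 63 (A = (3*(-7))*((-5 + 2)/(-5 + 6)) = -(-63)/1 = -(-63) = -21*(-3) = 63)
A*a + 492 = 63*(-3) + 492 = -189 + 492 = 303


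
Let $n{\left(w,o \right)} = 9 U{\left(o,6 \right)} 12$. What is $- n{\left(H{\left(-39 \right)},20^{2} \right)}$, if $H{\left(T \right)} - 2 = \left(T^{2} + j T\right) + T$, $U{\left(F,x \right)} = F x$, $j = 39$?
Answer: $-259200$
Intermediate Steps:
$H{\left(T \right)} = 2 + T^{2} + 40 T$ ($H{\left(T \right)} = 2 + \left(\left(T^{2} + 39 T\right) + T\right) = 2 + \left(T^{2} + 40 T\right) = 2 + T^{2} + 40 T$)
$n{\left(w,o \right)} = 648 o$ ($n{\left(w,o \right)} = 9 o 6 \cdot 12 = 9 \cdot 6 o 12 = 54 o 12 = 648 o$)
$- n{\left(H{\left(-39 \right)},20^{2} \right)} = - 648 \cdot 20^{2} = - 648 \cdot 400 = \left(-1\right) 259200 = -259200$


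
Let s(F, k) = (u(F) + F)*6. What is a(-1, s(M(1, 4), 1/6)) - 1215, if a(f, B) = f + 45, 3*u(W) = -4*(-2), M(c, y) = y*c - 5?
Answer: -1171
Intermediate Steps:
M(c, y) = -5 + c*y (M(c, y) = c*y - 5 = -5 + c*y)
u(W) = 8/3 (u(W) = (-4*(-2))/3 = (⅓)*8 = 8/3)
s(F, k) = 16 + 6*F (s(F, k) = (8/3 + F)*6 = 16 + 6*F)
a(f, B) = 45 + f
a(-1, s(M(1, 4), 1/6)) - 1215 = (45 - 1) - 1215 = 44 - 1215 = -1171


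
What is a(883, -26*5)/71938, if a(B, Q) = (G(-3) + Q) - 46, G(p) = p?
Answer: -179/71938 ≈ -0.0024883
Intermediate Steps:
a(B, Q) = -49 + Q (a(B, Q) = (-3 + Q) - 46 = -49 + Q)
a(883, -26*5)/71938 = (-49 - 26*5)/71938 = (-49 - 130)*(1/71938) = -179*1/71938 = -179/71938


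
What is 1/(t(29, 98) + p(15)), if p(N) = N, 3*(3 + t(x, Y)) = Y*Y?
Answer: 3/9640 ≈ 0.00031120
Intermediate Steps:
t(x, Y) = -3 + Y**2/3 (t(x, Y) = -3 + (Y*Y)/3 = -3 + Y**2/3)
1/(t(29, 98) + p(15)) = 1/((-3 + (1/3)*98**2) + 15) = 1/((-3 + (1/3)*9604) + 15) = 1/((-3 + 9604/3) + 15) = 1/(9595/3 + 15) = 1/(9640/3) = 3/9640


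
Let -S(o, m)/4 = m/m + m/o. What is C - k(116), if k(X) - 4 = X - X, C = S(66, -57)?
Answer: -50/11 ≈ -4.5455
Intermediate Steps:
S(o, m) = -4 - 4*m/o (S(o, m) = -4*(m/m + m/o) = -4*(1 + m/o) = -4 - 4*m/o)
C = -6/11 (C = -4 - 4*(-57)/66 = -4 - 4*(-57)*1/66 = -4 + 38/11 = -6/11 ≈ -0.54545)
k(X) = 4 (k(X) = 4 + (X - X) = 4 + 0 = 4)
C - k(116) = -6/11 - 1*4 = -6/11 - 4 = -50/11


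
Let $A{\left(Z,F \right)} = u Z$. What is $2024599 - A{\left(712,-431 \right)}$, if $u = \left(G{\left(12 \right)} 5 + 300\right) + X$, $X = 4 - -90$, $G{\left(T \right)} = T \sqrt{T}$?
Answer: $1744071 - 85440 \sqrt{3} \approx 1.5961 \cdot 10^{6}$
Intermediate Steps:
$G{\left(T \right)} = T^{\frac{3}{2}}$
$X = 94$ ($X = 4 + 90 = 94$)
$u = 394 + 120 \sqrt{3}$ ($u = \left(12^{\frac{3}{2}} \cdot 5 + 300\right) + 94 = \left(24 \sqrt{3} \cdot 5 + 300\right) + 94 = \left(120 \sqrt{3} + 300\right) + 94 = \left(300 + 120 \sqrt{3}\right) + 94 = 394 + 120 \sqrt{3} \approx 601.85$)
$A{\left(Z,F \right)} = Z \left(394 + 120 \sqrt{3}\right)$ ($A{\left(Z,F \right)} = \left(394 + 120 \sqrt{3}\right) Z = Z \left(394 + 120 \sqrt{3}\right)$)
$2024599 - A{\left(712,-431 \right)} = 2024599 - 2 \cdot 712 \left(197 + 60 \sqrt{3}\right) = 2024599 - \left(280528 + 85440 \sqrt{3}\right) = 1744071 - 85440 \sqrt{3}$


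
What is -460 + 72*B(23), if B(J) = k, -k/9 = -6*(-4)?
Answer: -16012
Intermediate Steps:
k = -216 (k = -(-54)*(-4) = -9*24 = -216)
B(J) = -216
-460 + 72*B(23) = -460 + 72*(-216) = -460 - 15552 = -16012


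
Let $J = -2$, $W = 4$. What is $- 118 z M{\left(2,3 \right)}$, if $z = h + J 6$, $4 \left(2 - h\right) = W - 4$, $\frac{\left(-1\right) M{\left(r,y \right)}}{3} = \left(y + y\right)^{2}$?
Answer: $-127440$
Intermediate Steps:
$M{\left(r,y \right)} = - 12 y^{2}$ ($M{\left(r,y \right)} = - 3 \left(y + y\right)^{2} = - 3 \left(2 y\right)^{2} = - 3 \cdot 4 y^{2} = - 12 y^{2}$)
$h = 2$ ($h = 2 - \frac{4 - 4}{4} = 2 - 0 = 2 + 0 = 2$)
$z = -10$ ($z = 2 - 12 = -10$)
$- 118 z M{\left(2,3 \right)} = \left(-118\right) \left(-10\right) \left(- 12 \cdot 3^{2}\right) = 1180 \left(\left(-12\right) 9\right) = 1180 \left(-108\right) = -127440$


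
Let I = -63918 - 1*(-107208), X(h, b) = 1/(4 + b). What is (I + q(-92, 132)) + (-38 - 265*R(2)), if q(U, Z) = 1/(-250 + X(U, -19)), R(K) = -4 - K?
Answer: 168202327/3751 ≈ 44842.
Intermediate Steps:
q(U, Z) = -15/3751 (q(U, Z) = 1/(-250 + 1/(4 - 19)) = 1/(-250 + 1/(-15)) = 1/(-250 - 1/15) = 1/(-3751/15) = -15/3751)
I = 43290 (I = -63918 + 107208 = 43290)
(I + q(-92, 132)) + (-38 - 265*R(2)) = (43290 - 15/3751) + (-38 - 265*(-4 - 1*2)) = 162380775/3751 + (-38 - 265*(-4 - 2)) = 162380775/3751 + (-38 - 265*(-6)) = 162380775/3751 + (-38 + 1590) = 162380775/3751 + 1552 = 168202327/3751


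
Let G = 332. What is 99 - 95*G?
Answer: -31441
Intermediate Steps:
99 - 95*G = 99 - 95*332 = 99 - 31540 = -31441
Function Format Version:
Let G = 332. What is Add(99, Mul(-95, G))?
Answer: -31441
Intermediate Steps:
Add(99, Mul(-95, G)) = Add(99, Mul(-95, 332)) = Add(99, -31540) = -31441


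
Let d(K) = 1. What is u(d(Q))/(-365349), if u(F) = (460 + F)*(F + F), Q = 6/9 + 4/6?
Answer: -922/365349 ≈ -0.0025236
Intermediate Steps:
Q = 4/3 (Q = 6*(⅑) + 4*(⅙) = ⅔ + ⅔ = 4/3 ≈ 1.3333)
u(F) = 2*F*(460 + F) (u(F) = (460 + F)*(2*F) = 2*F*(460 + F))
u(d(Q))/(-365349) = (2*1*(460 + 1))/(-365349) = (2*1*461)*(-1/365349) = 922*(-1/365349) = -922/365349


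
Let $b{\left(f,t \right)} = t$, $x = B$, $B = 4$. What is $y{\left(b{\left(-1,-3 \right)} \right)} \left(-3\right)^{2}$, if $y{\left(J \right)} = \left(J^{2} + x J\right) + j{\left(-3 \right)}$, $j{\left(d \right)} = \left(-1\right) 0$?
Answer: $-27$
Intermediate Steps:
$j{\left(d \right)} = 0$
$x = 4$
$y{\left(J \right)} = J^{2} + 4 J$ ($y{\left(J \right)} = \left(J^{2} + 4 J\right) + 0 = J^{2} + 4 J$)
$y{\left(b{\left(-1,-3 \right)} \right)} \left(-3\right)^{2} = - 3 \left(4 - 3\right) \left(-3\right)^{2} = \left(-3\right) 1 \cdot 9 = \left(-3\right) 9 = -27$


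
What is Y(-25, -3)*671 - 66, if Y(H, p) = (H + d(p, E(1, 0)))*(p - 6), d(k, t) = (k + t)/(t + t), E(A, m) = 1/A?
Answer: 156948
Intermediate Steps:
d(k, t) = (k + t)/(2*t) (d(k, t) = (k + t)/((2*t)) = (k + t)*(1/(2*t)) = (k + t)/(2*t))
Y(H, p) = (-6 + p)*(½ + H + p/2) (Y(H, p) = (H + (p + 1/1)/(2*(1/1)))*(p - 6) = (H + (½)*(p + 1)/1)*(-6 + p) = (H + (½)*1*(1 + p))*(-6 + p) = (H + (½ + p/2))*(-6 + p) = (½ + H + p/2)*(-6 + p) = (-6 + p)*(½ + H + p/2))
Y(-25, -3)*671 - 66 = (-3 + (½)*(-3)² - 6*(-25) - 5/2*(-3) - 25*(-3))*671 - 66 = (-3 + (½)*9 + 150 + 15/2 + 75)*671 - 66 = (-3 + 9/2 + 150 + 15/2 + 75)*671 - 66 = 234*671 - 66 = 157014 - 66 = 156948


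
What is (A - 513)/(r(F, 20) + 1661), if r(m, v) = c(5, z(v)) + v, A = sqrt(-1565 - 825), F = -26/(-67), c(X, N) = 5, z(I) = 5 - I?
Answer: -171/562 + I*sqrt(2390)/1686 ≈ -0.30427 + 0.028996*I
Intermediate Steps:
F = 26/67 (F = -26*(-1/67) = 26/67 ≈ 0.38806)
A = I*sqrt(2390) (A = sqrt(-2390) = I*sqrt(2390) ≈ 48.888*I)
r(m, v) = 5 + v
(A - 513)/(r(F, 20) + 1661) = (I*sqrt(2390) - 513)/((5 + 20) + 1661) = (-513 + I*sqrt(2390))/(25 + 1661) = (-513 + I*sqrt(2390))/1686 = (-513 + I*sqrt(2390))*(1/1686) = -171/562 + I*sqrt(2390)/1686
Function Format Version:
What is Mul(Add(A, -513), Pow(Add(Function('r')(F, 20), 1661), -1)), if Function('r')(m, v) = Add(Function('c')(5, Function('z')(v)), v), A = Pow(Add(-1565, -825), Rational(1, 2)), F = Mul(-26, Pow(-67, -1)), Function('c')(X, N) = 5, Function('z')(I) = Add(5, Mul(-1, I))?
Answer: Add(Rational(-171, 562), Mul(Rational(1, 1686), I, Pow(2390, Rational(1, 2)))) ≈ Add(-0.30427, Mul(0.028996, I))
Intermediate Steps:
F = Rational(26, 67) (F = Mul(-26, Rational(-1, 67)) = Rational(26, 67) ≈ 0.38806)
A = Mul(I, Pow(2390, Rational(1, 2))) (A = Pow(-2390, Rational(1, 2)) = Mul(I, Pow(2390, Rational(1, 2))) ≈ Mul(48.888, I))
Function('r')(m, v) = Add(5, v)
Mul(Add(A, -513), Pow(Add(Function('r')(F, 20), 1661), -1)) = Mul(Add(Mul(I, Pow(2390, Rational(1, 2))), -513), Pow(Add(Add(5, 20), 1661), -1)) = Mul(Add(-513, Mul(I, Pow(2390, Rational(1, 2)))), Pow(Add(25, 1661), -1)) = Mul(Add(-513, Mul(I, Pow(2390, Rational(1, 2)))), Pow(1686, -1)) = Mul(Add(-513, Mul(I, Pow(2390, Rational(1, 2)))), Rational(1, 1686)) = Add(Rational(-171, 562), Mul(Rational(1, 1686), I, Pow(2390, Rational(1, 2))))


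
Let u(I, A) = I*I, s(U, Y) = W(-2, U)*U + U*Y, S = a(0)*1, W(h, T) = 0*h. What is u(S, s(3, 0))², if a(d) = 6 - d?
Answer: 1296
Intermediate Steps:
W(h, T) = 0
S = 6 (S = (6 - 1*0)*1 = (6 + 0)*1 = 6*1 = 6)
s(U, Y) = U*Y (s(U, Y) = 0*U + U*Y = 0 + U*Y = U*Y)
u(I, A) = I²
u(S, s(3, 0))² = (6²)² = 36² = 1296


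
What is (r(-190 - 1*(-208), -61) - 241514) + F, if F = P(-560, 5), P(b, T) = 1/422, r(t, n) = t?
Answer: -101911311/422 ≈ -2.4150e+5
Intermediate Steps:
P(b, T) = 1/422
F = 1/422 ≈ 0.0023697
(r(-190 - 1*(-208), -61) - 241514) + F = ((-190 - 1*(-208)) - 241514) + 1/422 = ((-190 + 208) - 241514) + 1/422 = (18 - 241514) + 1/422 = -241496 + 1/422 = -101911311/422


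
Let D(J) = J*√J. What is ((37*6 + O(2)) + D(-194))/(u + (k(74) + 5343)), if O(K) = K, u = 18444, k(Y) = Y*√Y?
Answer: (224 - 194*I*√194)/(23787 + 74*√74) ≈ 0.0091715 - 0.11064*I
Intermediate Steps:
k(Y) = Y^(3/2)
D(J) = J^(3/2)
((37*6 + O(2)) + D(-194))/(u + (k(74) + 5343)) = ((37*6 + 2) + (-194)^(3/2))/(18444 + (74^(3/2) + 5343)) = ((222 + 2) - 194*I*√194)/(18444 + (74*√74 + 5343)) = (224 - 194*I*√194)/(18444 + (5343 + 74*√74)) = (224 - 194*I*√194)/(23787 + 74*√74)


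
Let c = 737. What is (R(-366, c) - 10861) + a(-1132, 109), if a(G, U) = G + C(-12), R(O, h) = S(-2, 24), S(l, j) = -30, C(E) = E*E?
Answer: -11879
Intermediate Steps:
C(E) = E²
R(O, h) = -30
a(G, U) = 144 + G (a(G, U) = G + (-12)² = G + 144 = 144 + G)
(R(-366, c) - 10861) + a(-1132, 109) = (-30 - 10861) + (144 - 1132) = -10891 - 988 = -11879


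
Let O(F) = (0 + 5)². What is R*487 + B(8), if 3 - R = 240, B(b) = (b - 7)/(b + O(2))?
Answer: -3808826/33 ≈ -1.1542e+5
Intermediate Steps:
O(F) = 25 (O(F) = 5² = 25)
B(b) = (-7 + b)/(25 + b) (B(b) = (b - 7)/(b + 25) = (-7 + b)/(25 + b))
R = -237 (R = 3 - 1*240 = 3 - 240 = -237)
R*487 + B(8) = -237*487 + (-7 + 8)/(25 + 8) = -115419 + 1/33 = -3808826/33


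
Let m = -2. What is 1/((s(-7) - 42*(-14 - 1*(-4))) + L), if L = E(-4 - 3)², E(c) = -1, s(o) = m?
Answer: 1/419 ≈ 0.0023866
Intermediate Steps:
s(o) = -2
L = 1 (L = (-1)² = 1)
1/((s(-7) - 42*(-14 - 1*(-4))) + L) = 1/((-2 - 42*(-14 - 1*(-4))) + 1) = 1/((-2 - 42*(-14 + 4)) + 1) = 1/((-2 - 42*(-10)) + 1) = 1/((-2 + 420) + 1) = 1/(418 + 1) = 1/419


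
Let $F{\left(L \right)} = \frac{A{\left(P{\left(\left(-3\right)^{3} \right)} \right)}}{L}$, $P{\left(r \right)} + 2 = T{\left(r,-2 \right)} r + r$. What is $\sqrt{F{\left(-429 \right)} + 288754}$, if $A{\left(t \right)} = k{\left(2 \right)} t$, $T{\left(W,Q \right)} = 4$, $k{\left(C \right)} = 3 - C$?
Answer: $\frac{\sqrt{53142633687}}{429} \approx 537.36$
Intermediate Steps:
$P{\left(r \right)} = -2 + 5 r$ ($P{\left(r \right)} = -2 + \left(4 r + r\right) = -2 + 5 r$)
$A{\left(t \right)} = t$ ($A{\left(t \right)} = \left(3 - 2\right) t = 1 t = t$)
$F{\left(L \right)} = - \frac{137}{L}$ ($F{\left(L \right)} = \frac{-2 + 5 \left(-3\right)^{3}}{L} = \frac{-2 + 5 \left(-27\right)}{L} = \frac{-2 - 135}{L} = - \frac{137}{L}$)
$\sqrt{F{\left(-429 \right)} + 288754} = \sqrt{- \frac{137}{-429} + 288754} = \sqrt{\left(-137\right) \left(- \frac{1}{429}\right) + 288754} = \sqrt{\frac{137}{429} + 288754} = \sqrt{\frac{123875603}{429}} = \frac{\sqrt{53142633687}}{429}$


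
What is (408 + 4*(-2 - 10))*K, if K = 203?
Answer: 73080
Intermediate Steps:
(408 + 4*(-2 - 10))*K = (408 + 4*(-2 - 10))*203 = (408 + 4*(-12))*203 = (408 - 48)*203 = 360*203 = 73080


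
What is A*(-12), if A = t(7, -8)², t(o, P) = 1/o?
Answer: -12/49 ≈ -0.24490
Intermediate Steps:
A = 1/49 (A = (1/7)² = (⅐)² = 1/49 ≈ 0.020408)
A*(-12) = (1/49)*(-12) = -12/49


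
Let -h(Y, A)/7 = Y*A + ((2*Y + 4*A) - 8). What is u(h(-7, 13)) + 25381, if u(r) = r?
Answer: 25808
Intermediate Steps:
h(Y, A) = 56 - 28*A - 14*Y - 7*A*Y (h(Y, A) = -7*(Y*A + ((2*Y + 4*A) - 8)) = -7*(A*Y + (-8 + 2*Y + 4*A)) = -7*(-8 + 2*Y + 4*A + A*Y) = 56 - 28*A - 14*Y - 7*A*Y)
u(h(-7, 13)) + 25381 = (56 - 28*13 - 14*(-7) - 7*13*(-7)) + 25381 = (56 - 364 + 98 + 637) + 25381 = 427 + 25381 = 25808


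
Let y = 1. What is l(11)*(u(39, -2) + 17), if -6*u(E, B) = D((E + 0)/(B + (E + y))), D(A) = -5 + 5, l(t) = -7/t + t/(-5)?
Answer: -2652/55 ≈ -48.218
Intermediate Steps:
l(t) = -7/t - t/5 (l(t) = -7/t + t*(-⅕) = -7/t - t/5)
D(A) = 0
u(E, B) = 0 (u(E, B) = -⅙*0 = 0)
l(11)*(u(39, -2) + 17) = (-7/11 - ⅕*11)*(0 + 17) = (-7*1/11 - 11/5)*17 = (-7/11 - 11/5)*17 = -156/55*17 = -2652/55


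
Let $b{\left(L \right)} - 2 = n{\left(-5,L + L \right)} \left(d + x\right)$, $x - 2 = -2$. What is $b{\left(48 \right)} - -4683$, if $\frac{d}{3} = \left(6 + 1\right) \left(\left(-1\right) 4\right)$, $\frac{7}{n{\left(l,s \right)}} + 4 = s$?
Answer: $\frac{107608}{23} \approx 4678.6$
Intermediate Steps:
$n{\left(l,s \right)} = \frac{7}{-4 + s}$
$x = 0$ ($x = 2 - 2 = 0$)
$d = -84$ ($d = 3 \left(6 + 1\right) \left(\left(-1\right) 4\right) = 3 \cdot 7 \left(-4\right) = 3 \left(-28\right) = -84$)
$b{\left(L \right)} = 2 - \frac{588}{-4 + 2 L}$ ($b{\left(L \right)} = 2 + \frac{7}{-4 + \left(L + L\right)} \left(-84 + 0\right) = 2 + \frac{7}{-4 + 2 L} \left(-84\right) = 2 - \frac{588}{-4 + 2 L}$)
$b{\left(48 \right)} - -4683 = \frac{2 \left(-149 + 48\right)}{-2 + 48} - -4683 = 2 \cdot \frac{1}{46} \left(-101\right) + 4683 = - \frac{101}{23} + 4683 = \frac{107608}{23}$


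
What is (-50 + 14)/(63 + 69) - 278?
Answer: -3061/11 ≈ -278.27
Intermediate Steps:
(-50 + 14)/(63 + 69) - 278 = -36/132 - 278 = -36*1/132 - 278 = -3/11 - 278 = -3061/11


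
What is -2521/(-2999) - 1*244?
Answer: -729235/2999 ≈ -243.16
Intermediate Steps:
-2521/(-2999) - 1*244 = -2521*(-1/2999) - 244 = 2521/2999 - 244 = -729235/2999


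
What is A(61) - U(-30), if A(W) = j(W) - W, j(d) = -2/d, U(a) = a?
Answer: -1893/61 ≈ -31.033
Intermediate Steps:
A(W) = -W - 2/W (A(W) = -2/W - W = -W - 2/W)
A(61) - U(-30) = (-1*61 - 2/61) - 1*(-30) = (-61 - 2*1/61) + 30 = (-61 - 2/61) + 30 = -3723/61 + 30 = -1893/61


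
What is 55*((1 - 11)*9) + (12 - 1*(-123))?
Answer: -4815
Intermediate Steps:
55*((1 - 11)*9) + (12 - 1*(-123)) = 55*(-10*9) + (12 + 123) = 55*(-90) + 135 = -4950 + 135 = -4815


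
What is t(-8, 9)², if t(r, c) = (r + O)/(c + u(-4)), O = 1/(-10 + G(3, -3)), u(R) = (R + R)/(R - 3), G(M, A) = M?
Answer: 3249/5041 ≈ 0.64452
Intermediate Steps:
u(R) = 2*R/(-3 + R) (u(R) = (2*R)/(-3 + R) = 2*R/(-3 + R))
O = -⅐ (O = 1/(-10 + 3) = 1/(-7) = -⅐ ≈ -0.14286)
t(r, c) = (-⅐ + r)/(8/7 + c) (t(r, c) = (r - ⅐)/(c + 2*(-4)/(-3 - 4)) = (-⅐ + r)/(c + 2*(-4)/(-7)) = (-⅐ + r)/(c + 2*(-4)*(-⅐)) = (-⅐ + r)/(c + 8/7) = (-⅐ + r)/(8/7 + c))
t(-8, 9)² = ((-1 + 7*(-8))/(8 + 7*9))² = ((-1 - 56)/(8 + 63))² = (-57/71)² = 3249/5041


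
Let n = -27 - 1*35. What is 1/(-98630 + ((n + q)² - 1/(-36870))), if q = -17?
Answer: -36870/3406382429 ≈ -1.0824e-5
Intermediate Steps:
n = -62 (n = -27 - 35 = -62)
1/(-98630 + ((n + q)² - 1/(-36870))) = 1/(-98630 + ((-62 - 17)² - 1/(-36870))) = 1/(-98630 + ((-79)² - 1*(-1/36870))) = 1/(-98630 + (6241 + 1/36870)) = 1/(-98630 + 230105671/36870) = 1/(-3406382429/36870) = -36870/3406382429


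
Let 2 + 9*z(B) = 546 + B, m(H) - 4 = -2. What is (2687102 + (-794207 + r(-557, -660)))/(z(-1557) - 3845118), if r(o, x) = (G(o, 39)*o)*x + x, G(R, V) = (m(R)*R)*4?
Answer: 2945200473/6921415 ≈ 425.52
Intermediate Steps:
m(H) = 2 (m(H) = 4 - 2 = 2)
G(R, V) = 8*R (G(R, V) = (2*R)*4 = 8*R)
z(B) = 544/9 + B/9 (z(B) = -2/9 + (546 + B)/9 = -2/9 + (182/3 + B/9) = 544/9 + B/9)
r(o, x) = x + 8*x*o² (r(o, x) = ((8*o)*o)*x + x = (8*o²)*x + x = 8*x*o² + x = x + 8*x*o²)
(2687102 + (-794207 + r(-557, -660)))/(z(-1557) - 3845118) = (2687102 + (-794207 - 660*(1 + 8*(-557)²)))/((544/9 + (⅑)*(-1557)) - 3845118) = (2687102 + (-794207 - 660*(1 + 8*310249)))/((544/9 - 173) - 3845118) = (2687102 + (-794207 - 660*(1 + 2481992)))/(-1013/9 - 3845118) = (2687102 + (-794207 - 660*2481993))/(-34607075/9) = (2687102 + (-794207 - 1638115380))*(-9/34607075) = (2687102 - 1638909587)*(-9/34607075) = -1636222485*(-9/34607075) = 2945200473/6921415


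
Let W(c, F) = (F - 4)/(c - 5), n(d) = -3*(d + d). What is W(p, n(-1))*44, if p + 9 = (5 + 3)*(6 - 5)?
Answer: -44/3 ≈ -14.667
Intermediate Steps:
n(d) = -6*d
p = -1 (p = -9 + (5 + 3)*(6 - 5) = -9 + 8*1 = -9 + 8 = -1)
W(c, F) = (-4 + F)/(-5 + c)
W(p, n(-1))*44 = ((-4 - 6*(-1))/(-5 - 1))*44 = ((-4 + 6)/(-6))*44 = -1/6*2*44 = -1/3*44 = -44/3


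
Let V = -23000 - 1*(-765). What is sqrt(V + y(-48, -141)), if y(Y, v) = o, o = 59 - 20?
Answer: 2*I*sqrt(5549) ≈ 148.98*I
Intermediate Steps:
o = 39
V = -22235 (V = -23000 + 765 = -22235)
y(Y, v) = 39
sqrt(V + y(-48, -141)) = sqrt(-22235 + 39) = sqrt(-22196) = 2*I*sqrt(5549)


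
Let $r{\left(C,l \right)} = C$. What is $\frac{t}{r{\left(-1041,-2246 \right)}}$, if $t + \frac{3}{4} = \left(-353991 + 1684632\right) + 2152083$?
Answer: $- \frac{4643631}{1388} \approx -3345.6$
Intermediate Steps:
$t = \frac{13930893}{4}$ ($t = - \frac{3}{4} + \left(\left(-353991 + 1684632\right) + 2152083\right) = - \frac{3}{4} + \left(1330641 + 2152083\right) = - \frac{3}{4} + 3482724 = \frac{13930893}{4} \approx 3.4827 \cdot 10^{6}$)
$\frac{t}{r{\left(-1041,-2246 \right)}} = \frac{13930893}{4 \left(-1041\right)} = \frac{13930893}{4} \left(- \frac{1}{1041}\right) = - \frac{4643631}{1388}$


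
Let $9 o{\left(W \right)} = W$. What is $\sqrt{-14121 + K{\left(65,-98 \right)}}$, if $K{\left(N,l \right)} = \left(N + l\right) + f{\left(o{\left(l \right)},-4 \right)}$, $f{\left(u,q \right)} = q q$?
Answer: $i \sqrt{14138} \approx 118.9 i$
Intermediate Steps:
$o{\left(W \right)} = \frac{W}{9}$
$f{\left(u,q \right)} = q^{2}$
$K{\left(N,l \right)} = 16 + N + l$ ($K{\left(N,l \right)} = \left(N + l\right) + \left(-4\right)^{2} = \left(N + l\right) + 16 = 16 + N + l$)
$\sqrt{-14121 + K{\left(65,-98 \right)}} = \sqrt{-14121 + \left(16 + 65 - 98\right)} = \sqrt{-14121 - 17} = \sqrt{-14138} = i \sqrt{14138}$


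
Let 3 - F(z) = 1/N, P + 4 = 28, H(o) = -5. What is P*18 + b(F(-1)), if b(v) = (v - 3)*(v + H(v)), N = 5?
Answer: 10811/25 ≈ 432.44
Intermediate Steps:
P = 24 (P = -4 + 28 = 24)
F(z) = 14/5 (F(z) = 3 - 1/5 = 3 - 1*⅕ = 3 - ⅕ = 14/5)
b(v) = (-5 + v)*(-3 + v) (b(v) = (v - 3)*(v - 5) = (-3 + v)*(-5 + v) = (-5 + v)*(-3 + v))
P*18 + b(F(-1)) = 24*18 + (15 + (14/5)² - 8*14/5) = 432 + (15 + 196/25 - 112/5) = 432 + 11/25 = 10811/25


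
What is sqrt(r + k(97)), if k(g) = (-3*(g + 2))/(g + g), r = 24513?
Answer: 5*sqrt(36900546)/194 ≈ 156.56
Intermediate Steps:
k(g) = (-6 - 3*g)/(2*g) (k(g) = (-3*(2 + g))/((2*g)) = (-6 - 3*g)*(1/(2*g)) = (-6 - 3*g)/(2*g))
sqrt(r + k(97)) = sqrt(24513 + (-3/2 - 3/97)) = sqrt(24513 - 297/194) = sqrt(4755225/194) = 5*sqrt(36900546)/194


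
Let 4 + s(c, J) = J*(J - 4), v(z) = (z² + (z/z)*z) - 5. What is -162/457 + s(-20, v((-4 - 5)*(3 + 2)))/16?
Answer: 1778970905/7312 ≈ 2.4329e+5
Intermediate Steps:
v(z) = -5 + z + z² (v(z) = (z² + 1*z) - 5 = (z² + z) - 5 = (z + z²) - 5 = -5 + z + z²)
s(c, J) = -4 + J*(-4 + J) (s(c, J) = -4 + J*(J - 4) = -4 + J*(-4 + J))
-162/457 + s(-20, v((-4 - 5)*(3 + 2)))/16 = -162/457 + (-4 + (-5 + (-4 - 5)*(3 + 2) + ((-4 - 5)*(3 + 2))²)² - 4*(-5 + (-4 - 5)*(3 + 2) + ((-4 - 5)*(3 + 2))²))/16 = -162*1/457 + (-4 + (-5 - 9*5 + (-9*5)²)² - 4*(-5 - 9*5 + (-9*5)²))*(1/16) = -162/457 + (-4 + (-5 - 45 + (-45)²)² - 4*(-5 - 45 + (-45)²))*(1/16) = -162/457 + (-4 + (-5 - 45 + 2025)² - 4*(-5 - 45 + 2025))*(1/16) = -162/457 + (-4 + 1975² - 4*1975)*(1/16) = -162/457 + (-4 + 3900625 - 7900)*(1/16) = -162/457 + 3892721*(1/16) = -162/457 + 3892721/16 = 1778970905/7312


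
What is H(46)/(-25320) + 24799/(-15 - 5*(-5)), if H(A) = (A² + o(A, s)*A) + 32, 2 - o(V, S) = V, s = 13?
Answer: 7848868/3165 ≈ 2479.9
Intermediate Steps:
o(V, S) = 2 - V
H(A) = 32 + A² + A*(2 - A) (H(A) = (A² + (2 - A)*A) + 32 = (A² + A*(2 - A)) + 32 = 32 + A² + A*(2 - A))
H(46)/(-25320) + 24799/(-15 - 5*(-5)) = (32 + 2*46)/(-25320) + 24799/(-15 - 5*(-5)) = (32 + 92)*(-1/25320) + 24799/(-15 + 25) = 124*(-1/25320) + 24799/10 = -31/6330 + 24799*(⅒) = -31/6330 + 24799/10 = 7848868/3165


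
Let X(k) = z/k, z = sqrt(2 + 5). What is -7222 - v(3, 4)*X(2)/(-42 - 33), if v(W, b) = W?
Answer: -7222 + sqrt(7)/50 ≈ -7221.9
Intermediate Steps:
z = sqrt(7) ≈ 2.6458
X(k) = sqrt(7)/k
-7222 - v(3, 4)*X(2)/(-42 - 33) = -7222 - 3*(sqrt(7)/2)/(-42 - 33) = -7222 - 3*(sqrt(7)*(1/2))/(-75) = -7222 - 3*(sqrt(7)/2)*(-1)/75 = -7222 - 3*sqrt(7)/2*(-1)/75 = -7222 - (-1)*sqrt(7)/50 = -7222 + sqrt(7)/50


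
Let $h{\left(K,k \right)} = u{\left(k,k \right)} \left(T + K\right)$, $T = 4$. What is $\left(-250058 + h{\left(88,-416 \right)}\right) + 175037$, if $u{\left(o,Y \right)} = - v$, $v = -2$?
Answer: $-74837$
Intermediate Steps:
$u{\left(o,Y \right)} = 2$ ($u{\left(o,Y \right)} = \left(-1\right) \left(-2\right) = 2$)
$h{\left(K,k \right)} = 8 + 2 K$ ($h{\left(K,k \right)} = 2 \left(4 + K\right) = 8 + 2 K$)
$\left(-250058 + h{\left(88,-416 \right)}\right) + 175037 = \left(-250058 + \left(8 + 2 \cdot 88\right)\right) + 175037 = \left(-250058 + \left(8 + 176\right)\right) + 175037 = \left(-250058 + 184\right) + 175037 = -249874 + 175037 = -74837$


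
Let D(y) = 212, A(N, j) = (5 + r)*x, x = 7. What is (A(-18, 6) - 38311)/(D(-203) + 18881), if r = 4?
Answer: -38248/19093 ≈ -2.0032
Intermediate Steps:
A(N, j) = 63 (A(N, j) = (5 + 4)*7 = 9*7 = 63)
(A(-18, 6) - 38311)/(D(-203) + 18881) = (63 - 38311)/(212 + 18881) = -38248/19093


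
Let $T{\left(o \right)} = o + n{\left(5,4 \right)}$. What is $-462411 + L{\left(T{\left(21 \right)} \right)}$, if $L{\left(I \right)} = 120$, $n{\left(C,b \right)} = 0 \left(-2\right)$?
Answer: $-462291$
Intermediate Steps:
$n{\left(C,b \right)} = 0$
$T{\left(o \right)} = o$ ($T{\left(o \right)} = o + 0 = o$)
$-462411 + L{\left(T{\left(21 \right)} \right)} = -462411 + 120 = -462291$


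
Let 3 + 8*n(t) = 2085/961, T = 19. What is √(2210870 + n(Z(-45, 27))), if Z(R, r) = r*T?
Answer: √8498583881/62 ≈ 1486.9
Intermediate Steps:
Z(R, r) = 19*r (Z(R, r) = r*19 = 19*r)
n(t) = -399/3844 (n(t) = -3/8 + (2085/961)/8 = -3/8 + (2085*(1/961))/8 = -3/8 + (⅛)*(2085/961) = -3/8 + 2085/7688 = -399/3844)
√(2210870 + n(Z(-45, 27))) = √(2210870 - 399/3844) = √(8498583881/3844) = √8498583881/62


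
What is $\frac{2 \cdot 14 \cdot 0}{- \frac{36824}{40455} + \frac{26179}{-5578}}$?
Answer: $0$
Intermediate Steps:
$\frac{2 \cdot 14 \cdot 0}{- \frac{36824}{40455} + \frac{26179}{-5578}} = \frac{28 \cdot 0}{\left(-36824\right) \frac{1}{40455} + 26179 \left(- \frac{1}{5578}\right)} = \frac{0}{- \frac{36824}{40455} - \frac{26179}{5578}} = \frac{0}{- \frac{1264475717}{225657990}} = 0 \left(- \frac{225657990}{1264475717}\right) = 0$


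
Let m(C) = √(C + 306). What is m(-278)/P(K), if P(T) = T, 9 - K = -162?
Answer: 2*√7/171 ≈ 0.030944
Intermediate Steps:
K = 171 (K = 9 - 1*(-162) = 9 + 162 = 171)
m(C) = √(306 + C)
m(-278)/P(K) = √(306 - 278)/171 = √28*(1/171) = (2*√7)*(1/171) = 2*√7/171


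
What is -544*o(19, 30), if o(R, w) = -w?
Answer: 16320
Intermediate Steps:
-544*o(19, 30) = -(-544)*30 = -544*(-30) = 16320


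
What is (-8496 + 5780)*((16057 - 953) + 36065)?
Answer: -138975004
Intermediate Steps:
(-8496 + 5780)*((16057 - 953) + 36065) = -2716*(15104 + 36065) = -2716*51169 = -138975004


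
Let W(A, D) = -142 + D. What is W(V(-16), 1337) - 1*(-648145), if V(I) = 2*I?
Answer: 649340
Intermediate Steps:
W(V(-16), 1337) - 1*(-648145) = (-142 + 1337) - 1*(-648145) = 1195 + 648145 = 649340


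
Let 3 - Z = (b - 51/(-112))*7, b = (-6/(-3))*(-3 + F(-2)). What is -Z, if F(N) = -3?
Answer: -1341/16 ≈ -83.813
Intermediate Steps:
b = -12 (b = (-6/(-3))*(-3 - 3) = -6*(-⅓)*(-6) = 2*(-6) = -12)
Z = 1341/16 (Z = 3 - (-12 - 51/(-112))*7 = 3 - (-12 - 51*(-1/112))*7 = 3 - (-12 + 51/112)*7 = 3 - (-1293)*7/112 = 3 - 1*(-1293/16) = 3 + 1293/16 = 1341/16 ≈ 83.813)
-Z = -1*1341/16 = -1341/16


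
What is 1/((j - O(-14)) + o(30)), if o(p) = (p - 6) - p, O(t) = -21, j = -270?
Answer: -1/255 ≈ -0.0039216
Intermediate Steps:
o(p) = -6 (o(p) = (-6 + p) - p = -6)
1/((j - O(-14)) + o(30)) = 1/((-270 - 1*(-21)) - 6) = 1/((-270 + 21) - 6) = 1/(-249 - 6) = 1/(-255) = -1/255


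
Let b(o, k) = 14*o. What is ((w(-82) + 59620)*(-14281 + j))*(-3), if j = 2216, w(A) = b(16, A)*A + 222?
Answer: 1501151430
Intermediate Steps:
w(A) = 222 + 224*A (w(A) = (14*16)*A + 222 = 224*A + 222 = 222 + 224*A)
((w(-82) + 59620)*(-14281 + j))*(-3) = (((222 + 224*(-82)) + 59620)*(-14281 + 2216))*(-3) = (((222 - 18368) + 59620)*(-12065))*(-3) = ((-18146 + 59620)*(-12065))*(-3) = (41474*(-12065))*(-3) = -500383810*(-3) = 1501151430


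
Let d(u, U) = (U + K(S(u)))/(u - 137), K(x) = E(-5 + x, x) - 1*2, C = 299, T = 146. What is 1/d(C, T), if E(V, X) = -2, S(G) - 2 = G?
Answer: 81/71 ≈ 1.1408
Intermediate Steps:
S(G) = 2 + G
K(x) = -4 (K(x) = -2 - 1*2 = -2 - 2 = -4)
d(u, U) = (-4 + U)/(-137 + u) (d(u, U) = (U - 4)/(u - 137) = (-4 + U)/(-137 + u))
1/d(C, T) = 1/((-4 + 146)/(-137 + 299)) = 1/(142/162) = 1/((1/162)*142) = 1/(71/81) = 81/71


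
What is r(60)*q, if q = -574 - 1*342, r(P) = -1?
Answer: 916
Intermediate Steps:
q = -916 (q = -574 - 342 = -916)
r(60)*q = -1*(-916) = 916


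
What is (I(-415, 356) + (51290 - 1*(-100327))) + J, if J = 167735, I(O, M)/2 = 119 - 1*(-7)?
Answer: 319604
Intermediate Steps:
I(O, M) = 252 (I(O, M) = 2*(119 - 1*(-7)) = 2*(119 + 7) = 2*126 = 252)
(I(-415, 356) + (51290 - 1*(-100327))) + J = (252 + (51290 - 1*(-100327))) + 167735 = (252 + (51290 + 100327)) + 167735 = (252 + 151617) + 167735 = 151869 + 167735 = 319604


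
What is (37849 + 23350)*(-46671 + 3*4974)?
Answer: -1943007051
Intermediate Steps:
(37849 + 23350)*(-46671 + 3*4974) = 61199*(-46671 + 14922) = 61199*(-31749) = -1943007051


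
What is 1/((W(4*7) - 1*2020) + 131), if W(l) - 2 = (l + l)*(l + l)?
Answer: 1/1249 ≈ 0.00080064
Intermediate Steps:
W(l) = 2 + 4*l² (W(l) = 2 + (l + l)*(l + l) = 2 + (2*l)*(2*l) = 2 + 4*l²)
1/((W(4*7) - 1*2020) + 131) = 1/(((2 + 4*(4*7)²) - 1*2020) + 131) = 1/(((2 + 4*28²) - 2020) + 131) = 1/(((2 + 4*784) - 2020) + 131) = 1/(((2 + 3136) - 2020) + 131) = 1/((3138 - 2020) + 131) = 1/(1118 + 131) = 1/1249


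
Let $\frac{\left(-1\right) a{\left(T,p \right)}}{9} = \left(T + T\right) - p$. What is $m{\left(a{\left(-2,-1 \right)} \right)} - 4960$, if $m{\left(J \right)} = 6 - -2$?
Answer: $-4952$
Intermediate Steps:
$a{\left(T,p \right)} = - 18 T + 9 p$ ($a{\left(T,p \right)} = - 9 \left(\left(T + T\right) - p\right) = - 9 \left(2 T - p\right) = - 9 \left(- p + 2 T\right) = - 18 T + 9 p$)
$m{\left(J \right)} = 8$ ($m{\left(J \right)} = 6 + 2 = 8$)
$m{\left(a{\left(-2,-1 \right)} \right)} - 4960 = 8 - 4960 = -4952$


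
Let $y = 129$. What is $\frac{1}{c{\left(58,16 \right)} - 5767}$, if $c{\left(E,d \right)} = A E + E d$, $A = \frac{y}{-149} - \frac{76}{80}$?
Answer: $- \frac{1490}{7367029} \approx -0.00020225$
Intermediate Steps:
$A = - \frac{5411}{2980}$ ($A = \frac{129}{-149} - \frac{76}{80} = 129 \left(- \frac{1}{149}\right) - \frac{19}{20} = - \frac{129}{149} - \frac{19}{20} = - \frac{5411}{2980} \approx -1.8158$)
$c{\left(E,d \right)} = - \frac{5411 E}{2980} + E d$
$\frac{1}{c{\left(58,16 \right)} - 5767} = \frac{1}{\frac{1}{2980} \cdot 58 \left(-5411 + 2980 \cdot 16\right) - 5767} = \frac{1}{\frac{1}{2980} \cdot 58 \left(-5411 + 47680\right) - 5767} = \frac{1}{\frac{1}{2980} \cdot 58 \cdot 42269 - 5767} = \frac{1}{\frac{1225801}{1490} - 5767} = \frac{1}{- \frac{7367029}{1490}} = - \frac{1490}{7367029}$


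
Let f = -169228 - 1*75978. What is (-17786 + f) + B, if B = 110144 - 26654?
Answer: -179502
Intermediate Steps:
f = -245206 (f = -169228 - 75978 = -245206)
B = 83490
(-17786 + f) + B = (-17786 - 245206) + 83490 = -262992 + 83490 = -179502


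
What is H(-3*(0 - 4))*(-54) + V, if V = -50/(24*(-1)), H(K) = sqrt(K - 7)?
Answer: 25/12 - 54*sqrt(5) ≈ -118.66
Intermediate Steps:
H(K) = sqrt(-7 + K)
V = 25/12 (V = -50/(-24) = -50*(-1/24) = 25/12 ≈ 2.0833)
H(-3*(0 - 4))*(-54) + V = sqrt(-7 - 3*(0 - 4))*(-54) + 25/12 = sqrt(-7 - 3*(-4))*(-54) + 25/12 = sqrt(-7 + 12)*(-54) + 25/12 = sqrt(5)*(-54) + 25/12 = -54*sqrt(5) + 25/12 = 25/12 - 54*sqrt(5)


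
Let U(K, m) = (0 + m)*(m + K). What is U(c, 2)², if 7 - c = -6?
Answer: 900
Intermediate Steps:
c = 13 (c = 7 - 1*(-6) = 7 + 6 = 13)
U(K, m) = m*(K + m)
U(c, 2)² = (2*(13 + 2))² = (2*15)² = 30² = 900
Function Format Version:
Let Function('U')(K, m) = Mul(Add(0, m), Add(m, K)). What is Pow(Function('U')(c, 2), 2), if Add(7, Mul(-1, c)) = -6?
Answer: 900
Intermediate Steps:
c = 13 (c = Add(7, Mul(-1, -6)) = Add(7, 6) = 13)
Function('U')(K, m) = Mul(m, Add(K, m))
Pow(Function('U')(c, 2), 2) = Pow(Mul(2, Add(13, 2)), 2) = Pow(Mul(2, 15), 2) = Pow(30, 2) = 900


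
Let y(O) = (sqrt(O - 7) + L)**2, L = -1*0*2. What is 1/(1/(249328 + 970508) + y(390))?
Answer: 1219836/467197189 ≈ 0.0026110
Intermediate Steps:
L = 0 (L = 0*2 = 0)
y(O) = -7 + O (y(O) = (sqrt(O - 7) + 0)**2 = (sqrt(-7 + O) + 0)**2 = (sqrt(-7 + O))**2 = -7 + O)
1/(1/(249328 + 970508) + y(390)) = 1/(1/(249328 + 970508) + (-7 + 390)) = 1/(1/1219836 + 383) = 1/(467197189/1219836) = 1219836/467197189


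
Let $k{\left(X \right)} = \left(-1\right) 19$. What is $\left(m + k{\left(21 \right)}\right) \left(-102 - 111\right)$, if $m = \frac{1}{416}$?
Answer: $\frac{1683339}{416} \approx 4046.5$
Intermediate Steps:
$m = \frac{1}{416} \approx 0.0024038$
$k{\left(X \right)} = -19$
$\left(m + k{\left(21 \right)}\right) \left(-102 - 111\right) = \left(\frac{1}{416} - 19\right) \left(-102 - 111\right) = \left(- \frac{7903}{416}\right) \left(-213\right) = \frac{1683339}{416}$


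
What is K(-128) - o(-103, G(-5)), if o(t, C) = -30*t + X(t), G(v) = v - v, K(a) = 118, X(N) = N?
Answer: -2869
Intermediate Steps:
G(v) = 0
o(t, C) = -29*t (o(t, C) = -30*t + t = -29*t)
K(-128) - o(-103, G(-5)) = 118 - (-29)*(-103) = 118 - 1*2987 = 118 - 2987 = -2869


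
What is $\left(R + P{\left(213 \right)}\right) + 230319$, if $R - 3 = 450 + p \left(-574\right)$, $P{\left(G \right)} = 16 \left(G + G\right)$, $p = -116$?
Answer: $304172$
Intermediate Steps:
$P{\left(G \right)} = 32 G$ ($P{\left(G \right)} = 16 \cdot 2 G = 32 G$)
$R = 67037$ ($R = 3 + \left(450 - -66584\right) = 3 + \left(450 + 66584\right) = 3 + 67034 = 67037$)
$\left(R + P{\left(213 \right)}\right) + 230319 = \left(67037 + 32 \cdot 213\right) + 230319 = \left(67037 + 6816\right) + 230319 = 73853 + 230319 = 304172$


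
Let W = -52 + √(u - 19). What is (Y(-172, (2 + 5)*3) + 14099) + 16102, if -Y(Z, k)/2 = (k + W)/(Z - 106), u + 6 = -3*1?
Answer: 4197908/139 + 2*I*√7/139 ≈ 30201.0 + 0.038068*I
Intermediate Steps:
u = -9 (u = -6 - 3*1 = -6 - 3 = -9)
W = -52 + 2*I*√7 (W = -52 + √(-9 - 19) = -52 + √(-28) = -52 + 2*I*√7 ≈ -52.0 + 5.2915*I)
Y(Z, k) = -2*(-52 + k + 2*I*√7)/(-106 + Z) (Y(Z, k) = -2*(k + (-52 + 2*I*√7))/(Z - 106) = -2*(-52 + k + 2*I*√7)/(-106 + Z))
(Y(-172, (2 + 5)*3) + 14099) + 16102 = (2*(52 - (2 + 5)*3 - 2*I*√7)/(-106 - 172) + 14099) + 16102 = (2*(52 - 7*3 - 2*I*√7)/(-278) + 14099) + 16102 = (2*(-1/278)*(52 - 1*21 - 2*I*√7) + 14099) + 16102 = (2*(-1/278)*(52 - 21 - 2*I*√7) + 14099) + 16102 = (2*(-1/278)*(31 - 2*I*√7) + 14099) + 16102 = ((-31/139 + 2*I*√7/139) + 14099) + 16102 = (1959730/139 + 2*I*√7/139) + 16102 = 4197908/139 + 2*I*√7/139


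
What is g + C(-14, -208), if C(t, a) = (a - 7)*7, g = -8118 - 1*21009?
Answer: -30632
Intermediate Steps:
g = -29127 (g = -8118 - 21009 = -29127)
C(t, a) = -49 + 7*a (C(t, a) = (-7 + a)*7 = -49 + 7*a)
g + C(-14, -208) = -29127 + (-49 + 7*(-208)) = -29127 + (-49 - 1456) = -29127 - 1505 = -30632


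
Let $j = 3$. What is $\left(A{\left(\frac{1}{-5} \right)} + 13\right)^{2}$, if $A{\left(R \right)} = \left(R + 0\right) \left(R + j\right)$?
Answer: $\frac{96721}{625} \approx 154.75$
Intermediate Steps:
$A{\left(R \right)} = R \left(3 + R\right)$ ($A{\left(R \right)} = \left(R + 0\right) \left(R + 3\right) = R \left(3 + R\right)$)
$\left(A{\left(\frac{1}{-5} \right)} + 13\right)^{2} = \left(\frac{3 + \frac{1}{-5}}{-5} + 13\right)^{2} = \left(- \frac{3 - \frac{1}{5}}{5} + 13\right)^{2} = \left(\left(- \frac{1}{5}\right) \frac{14}{5} + 13\right)^{2} = \left(- \frac{14}{25} + 13\right)^{2} = \left(\frac{311}{25}\right)^{2} = \frac{96721}{625}$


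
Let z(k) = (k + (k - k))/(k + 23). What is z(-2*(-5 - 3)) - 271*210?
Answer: -2219474/39 ≈ -56910.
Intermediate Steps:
z(k) = k/(23 + k) (z(k) = (k + 0)/(23 + k) = k/(23 + k))
z(-2*(-5 - 3)) - 271*210 = (-2*(-5 - 3))/(23 - 2*(-5 - 3)) - 271*210 = (-2*(-8))/(23 - 2*(-8)) - 56910 = 16/(23 + 16) - 56910 = 16/39 - 56910 = -2219474/39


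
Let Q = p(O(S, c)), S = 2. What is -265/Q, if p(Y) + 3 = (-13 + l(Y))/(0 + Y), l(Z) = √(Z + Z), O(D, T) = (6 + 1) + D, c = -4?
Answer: 47700/791 + 7155*√2/1582 ≈ 66.700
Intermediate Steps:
O(D, T) = 7 + D
l(Z) = √2*√Z (l(Z) = √(2*Z) = √2*√Z)
p(Y) = -3 + (-13 + √2*√Y)/Y (p(Y) = -3 + (-13 + √2*√Y)/(0 + Y) = -3 + (-13 + √2*√Y)/Y)
Q = -40/9 + √2/3 (Q = -3 - 13/(7 + 2) + √2/√(7 + 2) = -3 - 13/9 + √2/√9 = -3 - 13*⅑ + √2*(⅓) = -3 - 13/9 + √2/3 = -40/9 + √2/3 ≈ -3.9730)
-265/Q = -265/(-40/9 + √2/3)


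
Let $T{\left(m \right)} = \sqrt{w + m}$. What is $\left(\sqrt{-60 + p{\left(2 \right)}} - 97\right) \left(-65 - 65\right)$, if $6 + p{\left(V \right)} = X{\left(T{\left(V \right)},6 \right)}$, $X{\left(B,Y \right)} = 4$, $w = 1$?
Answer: $12610 - 130 i \sqrt{62} \approx 12610.0 - 1023.6 i$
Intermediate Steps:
$T{\left(m \right)} = \sqrt{1 + m}$
$p{\left(V \right)} = -2$ ($p{\left(V \right)} = -6 + 4 = -2$)
$\left(\sqrt{-60 + p{\left(2 \right)}} - 97\right) \left(-65 - 65\right) = \left(\sqrt{-60 - 2} - 97\right) \left(-65 - 65\right) = \left(\sqrt{-62} - 97\right) \left(-65 - 65\right) = \left(i \sqrt{62} - 97\right) \left(-130\right) = \left(-97 + i \sqrt{62}\right) \left(-130\right) = 12610 - 130 i \sqrt{62}$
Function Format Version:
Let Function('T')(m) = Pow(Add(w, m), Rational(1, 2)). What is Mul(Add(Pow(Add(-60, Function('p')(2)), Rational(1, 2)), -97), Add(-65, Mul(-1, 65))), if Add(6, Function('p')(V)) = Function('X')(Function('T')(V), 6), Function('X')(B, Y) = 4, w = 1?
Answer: Add(12610, Mul(-130, I, Pow(62, Rational(1, 2)))) ≈ Add(12610., Mul(-1023.6, I))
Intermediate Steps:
Function('T')(m) = Pow(Add(1, m), Rational(1, 2))
Function('p')(V) = -2 (Function('p')(V) = Add(-6, 4) = -2)
Mul(Add(Pow(Add(-60, Function('p')(2)), Rational(1, 2)), -97), Add(-65, Mul(-1, 65))) = Mul(Add(Pow(Add(-60, -2), Rational(1, 2)), -97), Add(-65, Mul(-1, 65))) = Mul(Add(Pow(-62, Rational(1, 2)), -97), Add(-65, -65)) = Mul(Add(Mul(I, Pow(62, Rational(1, 2))), -97), -130) = Mul(Add(-97, Mul(I, Pow(62, Rational(1, 2)))), -130) = Add(12610, Mul(-130, I, Pow(62, Rational(1, 2))))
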